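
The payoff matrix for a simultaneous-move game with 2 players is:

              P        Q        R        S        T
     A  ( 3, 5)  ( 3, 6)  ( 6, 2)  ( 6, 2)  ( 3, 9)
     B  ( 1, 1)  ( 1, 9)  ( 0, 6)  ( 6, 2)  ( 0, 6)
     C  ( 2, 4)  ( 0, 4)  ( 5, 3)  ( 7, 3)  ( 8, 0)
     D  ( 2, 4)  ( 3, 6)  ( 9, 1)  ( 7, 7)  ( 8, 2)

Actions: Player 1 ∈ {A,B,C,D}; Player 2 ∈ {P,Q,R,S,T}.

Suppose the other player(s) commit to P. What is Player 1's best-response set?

P1 best: {A}

u_1(A vs P) = 3
u_1(B vs P) = 1
u_1(C vs P) = 2
u_1(D vs P) = 2
max payoff 3 at {A}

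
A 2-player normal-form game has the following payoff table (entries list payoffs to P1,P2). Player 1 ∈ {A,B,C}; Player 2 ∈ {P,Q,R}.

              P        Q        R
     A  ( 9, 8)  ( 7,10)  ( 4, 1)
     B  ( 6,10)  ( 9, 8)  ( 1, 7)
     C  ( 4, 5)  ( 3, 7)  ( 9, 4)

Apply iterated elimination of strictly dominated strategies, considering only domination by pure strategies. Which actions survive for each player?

Survivors P1:{A,B} P2:{P,Q}

P2 drop R (P beats it: A:8>1 B:10>7 C:5>4)
P1 drop C (A beats it: P:9>4 Q:7>3)
P1→{A,B} P2→{P,Q}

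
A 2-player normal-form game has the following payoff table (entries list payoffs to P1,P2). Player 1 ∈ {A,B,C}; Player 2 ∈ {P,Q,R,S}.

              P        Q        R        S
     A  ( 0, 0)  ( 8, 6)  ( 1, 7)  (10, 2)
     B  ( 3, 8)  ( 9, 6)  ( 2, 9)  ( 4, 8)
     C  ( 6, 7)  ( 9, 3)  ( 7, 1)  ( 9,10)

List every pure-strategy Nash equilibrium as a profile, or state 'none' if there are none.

No pure NE.

(A,P): not NE [P1→C gives 6>0; P2→R gives 7>0]
(A,Q): not NE [P1→C gives 9>8; P2→R gives 7>6]
(A,R): not NE [P1→C gives 7>1]
(A,S): not NE [P2→R gives 7>2]
(B,P): not NE [P1→C gives 6>3; P2→R gives 9>8]
(B,Q): not NE [P2→R gives 9>6]
(B,R): not NE [P1→C gives 7>2]
(B,S): not NE [P1→A gives 10>4; P2→R gives 9>8]
(C,P): not NE [P2→S gives 10>7]
(C,Q): not NE [P2→S gives 10>3]
(C,R): not NE [P2→S gives 10>1]
(C,S): not NE [P1→A gives 10>9]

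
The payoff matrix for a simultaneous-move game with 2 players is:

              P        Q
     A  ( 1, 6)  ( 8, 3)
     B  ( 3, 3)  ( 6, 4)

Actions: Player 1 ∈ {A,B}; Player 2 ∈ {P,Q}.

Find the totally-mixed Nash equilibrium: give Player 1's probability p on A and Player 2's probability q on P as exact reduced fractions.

P1 indiff ⇒ q·1+(1-q)·8 = q·3+(1-q)·6 ⇒ q(-2) = (1-q)(-2) ⇒ q = 1/2
P2 indiff ⇒ p·6+(1-p)·3 = p·3+(1-p)·4 ⇒ p(3) = (1-p)(1) ⇒ p = 1/4

P1 mixes 1/4 on A; P2 mixes 1/2 on P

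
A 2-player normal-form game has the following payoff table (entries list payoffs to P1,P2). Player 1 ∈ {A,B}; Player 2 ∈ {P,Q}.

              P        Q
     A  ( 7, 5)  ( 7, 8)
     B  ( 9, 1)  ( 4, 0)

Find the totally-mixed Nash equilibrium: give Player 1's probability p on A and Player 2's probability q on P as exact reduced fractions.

P1 indiff ⇒ q·7+(1-q)·7 = q·9+(1-q)·4 ⇒ q(-2) = (1-q)(-3) ⇒ q = 3/5
P2 indiff ⇒ p·5+(1-p)·1 = p·8+(1-p)·0 ⇒ p(-3) = (1-p)(-1) ⇒ p = 1/4

(p,q) = (1/4, 3/5)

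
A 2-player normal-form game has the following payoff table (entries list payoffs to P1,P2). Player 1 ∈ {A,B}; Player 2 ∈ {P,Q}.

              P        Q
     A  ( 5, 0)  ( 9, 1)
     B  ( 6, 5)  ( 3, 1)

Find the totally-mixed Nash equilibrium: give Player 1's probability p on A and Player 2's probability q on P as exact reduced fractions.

(p,q) = (4/5, 6/7)

P1 indiff ⇒ q·5+(1-q)·9 = q·6+(1-q)·3 ⇒ q(-1) = (1-q)(-6) ⇒ q = 6/7
P2 indiff ⇒ p·0+(1-p)·5 = p·1+(1-p)·1 ⇒ p(-1) = (1-p)(-4) ⇒ p = 4/5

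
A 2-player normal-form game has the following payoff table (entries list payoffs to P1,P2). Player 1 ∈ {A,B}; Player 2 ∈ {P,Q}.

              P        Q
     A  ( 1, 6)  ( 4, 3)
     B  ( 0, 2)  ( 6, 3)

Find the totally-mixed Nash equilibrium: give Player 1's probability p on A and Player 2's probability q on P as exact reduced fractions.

P1 indiff ⇒ q·1+(1-q)·4 = q·0+(1-q)·6 ⇒ q(1) = (1-q)(2) ⇒ q = 2/3
P2 indiff ⇒ p·6+(1-p)·2 = p·3+(1-p)·3 ⇒ p(3) = (1-p)(1) ⇒ p = 1/4

(p,q) = (1/4, 2/3)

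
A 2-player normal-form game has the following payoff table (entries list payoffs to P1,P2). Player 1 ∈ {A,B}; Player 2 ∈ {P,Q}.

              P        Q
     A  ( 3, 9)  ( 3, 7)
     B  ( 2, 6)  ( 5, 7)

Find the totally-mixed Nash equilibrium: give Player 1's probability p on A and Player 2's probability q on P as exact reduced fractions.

P1 indiff ⇒ q·3+(1-q)·3 = q·2+(1-q)·5 ⇒ q(1) = (1-q)(2) ⇒ q = 2/3
P2 indiff ⇒ p·9+(1-p)·6 = p·7+(1-p)·7 ⇒ p(2) = (1-p)(1) ⇒ p = 1/3

P1 mixes 1/3 on A; P2 mixes 2/3 on P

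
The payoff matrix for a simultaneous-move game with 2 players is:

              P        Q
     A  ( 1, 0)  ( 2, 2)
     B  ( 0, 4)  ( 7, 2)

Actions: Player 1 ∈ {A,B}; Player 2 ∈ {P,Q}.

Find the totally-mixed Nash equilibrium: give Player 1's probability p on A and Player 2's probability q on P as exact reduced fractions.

P1 mixes 1/2 on A; P2 mixes 5/6 on P

P1 indiff ⇒ q·1+(1-q)·2 = q·0+(1-q)·7 ⇒ q(1) = (1-q)(5) ⇒ q = 5/6
P2 indiff ⇒ p·0+(1-p)·4 = p·2+(1-p)·2 ⇒ p(-2) = (1-p)(-2) ⇒ p = 1/2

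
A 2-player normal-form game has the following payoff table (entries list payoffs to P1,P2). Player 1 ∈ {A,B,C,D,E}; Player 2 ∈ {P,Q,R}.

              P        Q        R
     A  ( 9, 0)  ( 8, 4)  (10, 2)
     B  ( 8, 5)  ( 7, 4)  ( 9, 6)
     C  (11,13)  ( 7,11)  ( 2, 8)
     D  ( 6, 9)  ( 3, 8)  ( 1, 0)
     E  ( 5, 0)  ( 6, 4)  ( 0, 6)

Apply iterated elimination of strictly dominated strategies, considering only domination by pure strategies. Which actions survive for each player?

P1 drop B (A beats it: P:9>8 Q:8>7 R:10>9)
P1 drop D (A beats it: P:9>6 Q:8>3 R:10>1)
P1 drop E (A beats it: P:9>5 Q:8>6 R:10>0)
P2 drop R (Q beats it: A:4>2 C:11>8)
P1→{A,C} P2→{P,Q}

Survivors P1:{A,C} P2:{P,Q}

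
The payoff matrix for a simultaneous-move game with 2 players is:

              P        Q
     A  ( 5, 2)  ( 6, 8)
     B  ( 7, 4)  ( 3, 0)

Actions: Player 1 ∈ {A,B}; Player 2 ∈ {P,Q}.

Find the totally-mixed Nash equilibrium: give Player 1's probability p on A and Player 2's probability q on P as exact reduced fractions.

(p,q) = (2/5, 3/5)

P1 indiff ⇒ q·5+(1-q)·6 = q·7+(1-q)·3 ⇒ q(-2) = (1-q)(-3) ⇒ q = 3/5
P2 indiff ⇒ p·2+(1-p)·4 = p·8+(1-p)·0 ⇒ p(-6) = (1-p)(-4) ⇒ p = 2/5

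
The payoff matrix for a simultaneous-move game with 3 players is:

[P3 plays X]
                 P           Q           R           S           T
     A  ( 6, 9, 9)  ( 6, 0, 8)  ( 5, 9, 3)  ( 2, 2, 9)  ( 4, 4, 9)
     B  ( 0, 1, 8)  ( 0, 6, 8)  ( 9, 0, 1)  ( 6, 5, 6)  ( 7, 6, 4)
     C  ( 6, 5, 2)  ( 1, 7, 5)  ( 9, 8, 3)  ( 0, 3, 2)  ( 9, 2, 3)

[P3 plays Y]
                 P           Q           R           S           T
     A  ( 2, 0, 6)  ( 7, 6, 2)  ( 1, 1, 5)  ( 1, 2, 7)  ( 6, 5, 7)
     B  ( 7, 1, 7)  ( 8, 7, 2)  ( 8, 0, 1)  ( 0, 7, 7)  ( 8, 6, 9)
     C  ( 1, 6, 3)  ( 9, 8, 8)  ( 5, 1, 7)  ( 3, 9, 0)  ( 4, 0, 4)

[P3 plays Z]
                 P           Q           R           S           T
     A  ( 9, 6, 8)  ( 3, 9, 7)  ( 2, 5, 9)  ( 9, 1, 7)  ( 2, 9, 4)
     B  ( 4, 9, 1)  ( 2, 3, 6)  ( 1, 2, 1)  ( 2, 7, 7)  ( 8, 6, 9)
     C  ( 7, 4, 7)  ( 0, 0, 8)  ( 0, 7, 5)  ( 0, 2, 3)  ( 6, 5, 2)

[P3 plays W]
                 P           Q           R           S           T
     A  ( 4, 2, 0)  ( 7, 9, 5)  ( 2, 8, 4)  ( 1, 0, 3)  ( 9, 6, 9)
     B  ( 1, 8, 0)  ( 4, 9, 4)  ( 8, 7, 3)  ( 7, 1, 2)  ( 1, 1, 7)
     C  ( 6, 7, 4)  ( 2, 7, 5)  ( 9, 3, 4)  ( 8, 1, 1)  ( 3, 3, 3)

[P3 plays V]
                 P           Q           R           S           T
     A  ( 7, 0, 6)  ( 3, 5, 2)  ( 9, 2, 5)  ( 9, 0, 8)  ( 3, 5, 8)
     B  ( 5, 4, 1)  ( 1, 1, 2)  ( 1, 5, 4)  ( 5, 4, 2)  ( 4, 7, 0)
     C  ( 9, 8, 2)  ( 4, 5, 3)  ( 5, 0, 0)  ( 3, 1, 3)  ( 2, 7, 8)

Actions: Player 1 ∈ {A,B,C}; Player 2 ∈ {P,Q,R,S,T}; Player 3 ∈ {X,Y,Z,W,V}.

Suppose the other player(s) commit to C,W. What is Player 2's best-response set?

u_2(P vs C,W) = 7
u_2(Q vs C,W) = 7
u_2(R vs C,W) = 3
u_2(S vs C,W) = 1
u_2(T vs C,W) = 3
max payoff 7 at {P,Q}

P2 best: {P,Q}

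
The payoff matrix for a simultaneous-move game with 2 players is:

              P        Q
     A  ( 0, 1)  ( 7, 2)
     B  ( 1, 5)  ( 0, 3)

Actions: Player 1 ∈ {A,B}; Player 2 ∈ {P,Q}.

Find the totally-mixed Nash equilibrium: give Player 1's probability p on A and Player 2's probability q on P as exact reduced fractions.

P1 indiff ⇒ q·0+(1-q)·7 = q·1+(1-q)·0 ⇒ q(-1) = (1-q)(-7) ⇒ q = 7/8
P2 indiff ⇒ p·1+(1-p)·5 = p·2+(1-p)·3 ⇒ p(-1) = (1-p)(-2) ⇒ p = 2/3

p=2/3, q=7/8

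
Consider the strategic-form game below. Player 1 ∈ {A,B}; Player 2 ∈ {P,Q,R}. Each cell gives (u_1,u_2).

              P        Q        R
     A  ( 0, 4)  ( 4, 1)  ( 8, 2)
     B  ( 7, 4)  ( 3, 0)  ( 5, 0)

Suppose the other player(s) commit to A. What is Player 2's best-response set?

u_2(P vs A) = 4
u_2(Q vs A) = 1
u_2(R vs A) = 2
max payoff 4 at {P}

P2 best: {P}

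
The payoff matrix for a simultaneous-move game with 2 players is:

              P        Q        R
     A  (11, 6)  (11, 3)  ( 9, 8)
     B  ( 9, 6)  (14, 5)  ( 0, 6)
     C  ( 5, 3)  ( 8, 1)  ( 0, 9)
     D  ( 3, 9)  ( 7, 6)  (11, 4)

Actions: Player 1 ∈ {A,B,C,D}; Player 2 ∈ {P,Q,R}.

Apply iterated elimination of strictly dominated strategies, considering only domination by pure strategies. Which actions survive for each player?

P1 drop C (A beats it: P:11>5 Q:11>8 R:9>0)
P2 drop Q (P beats it: A:6>3 B:6>5 D:9>6)
P1 drop B (A beats it: P:11>9 R:9>0)
P1→{A,D} P2→{P,R}

Survivors P1:{A,D} P2:{P,R}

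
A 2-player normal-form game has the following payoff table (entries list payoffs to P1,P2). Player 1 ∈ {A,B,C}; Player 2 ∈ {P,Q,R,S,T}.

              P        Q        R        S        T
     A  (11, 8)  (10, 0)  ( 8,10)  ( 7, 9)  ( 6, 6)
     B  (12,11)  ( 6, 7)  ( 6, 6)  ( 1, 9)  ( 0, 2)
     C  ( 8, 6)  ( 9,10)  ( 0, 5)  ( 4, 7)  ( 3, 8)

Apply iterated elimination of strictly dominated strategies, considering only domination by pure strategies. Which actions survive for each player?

IESDS → P1:{A,B} P2:{P,R,S}

P1 drop C (A beats it: P:11>8 Q:10>9 R:8>0 S:7>4 T:6>3)
P2 drop Q (P beats it: A:8>0 B:11>7)
P2 drop T (P beats it: A:8>6 B:11>2)
P1→{A,B} P2→{P,R,S}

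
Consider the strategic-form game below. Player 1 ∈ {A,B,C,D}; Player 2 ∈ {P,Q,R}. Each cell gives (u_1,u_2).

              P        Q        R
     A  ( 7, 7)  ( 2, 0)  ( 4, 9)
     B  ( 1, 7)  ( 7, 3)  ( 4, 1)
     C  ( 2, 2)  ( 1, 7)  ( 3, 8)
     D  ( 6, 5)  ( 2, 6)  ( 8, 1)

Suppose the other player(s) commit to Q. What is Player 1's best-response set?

argmax u_1 = {B}

u_1(A vs Q) = 2
u_1(B vs Q) = 7
u_1(C vs Q) = 1
u_1(D vs Q) = 2
max payoff 7 at {B}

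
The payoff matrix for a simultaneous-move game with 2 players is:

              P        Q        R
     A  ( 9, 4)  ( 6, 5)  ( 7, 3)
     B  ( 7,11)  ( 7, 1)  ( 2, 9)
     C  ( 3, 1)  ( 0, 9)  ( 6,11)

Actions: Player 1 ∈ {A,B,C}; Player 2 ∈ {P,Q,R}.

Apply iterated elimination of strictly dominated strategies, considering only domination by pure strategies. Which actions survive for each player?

Survivors P1:{A,B} P2:{P,Q}

P1 drop C (A beats it: P:9>3 Q:6>0 R:7>6)
P2 drop R (P beats it: A:4>3 B:11>9)
P1→{A,B} P2→{P,Q}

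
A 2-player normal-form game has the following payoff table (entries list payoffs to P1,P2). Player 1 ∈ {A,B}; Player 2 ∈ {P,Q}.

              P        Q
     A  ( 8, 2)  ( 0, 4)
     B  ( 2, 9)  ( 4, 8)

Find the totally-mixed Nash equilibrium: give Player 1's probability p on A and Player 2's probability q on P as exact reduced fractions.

P1 indiff ⇒ q·8+(1-q)·0 = q·2+(1-q)·4 ⇒ q(6) = (1-q)(4) ⇒ q = 2/5
P2 indiff ⇒ p·2+(1-p)·9 = p·4+(1-p)·8 ⇒ p(-2) = (1-p)(-1) ⇒ p = 1/3

p=1/3, q=2/5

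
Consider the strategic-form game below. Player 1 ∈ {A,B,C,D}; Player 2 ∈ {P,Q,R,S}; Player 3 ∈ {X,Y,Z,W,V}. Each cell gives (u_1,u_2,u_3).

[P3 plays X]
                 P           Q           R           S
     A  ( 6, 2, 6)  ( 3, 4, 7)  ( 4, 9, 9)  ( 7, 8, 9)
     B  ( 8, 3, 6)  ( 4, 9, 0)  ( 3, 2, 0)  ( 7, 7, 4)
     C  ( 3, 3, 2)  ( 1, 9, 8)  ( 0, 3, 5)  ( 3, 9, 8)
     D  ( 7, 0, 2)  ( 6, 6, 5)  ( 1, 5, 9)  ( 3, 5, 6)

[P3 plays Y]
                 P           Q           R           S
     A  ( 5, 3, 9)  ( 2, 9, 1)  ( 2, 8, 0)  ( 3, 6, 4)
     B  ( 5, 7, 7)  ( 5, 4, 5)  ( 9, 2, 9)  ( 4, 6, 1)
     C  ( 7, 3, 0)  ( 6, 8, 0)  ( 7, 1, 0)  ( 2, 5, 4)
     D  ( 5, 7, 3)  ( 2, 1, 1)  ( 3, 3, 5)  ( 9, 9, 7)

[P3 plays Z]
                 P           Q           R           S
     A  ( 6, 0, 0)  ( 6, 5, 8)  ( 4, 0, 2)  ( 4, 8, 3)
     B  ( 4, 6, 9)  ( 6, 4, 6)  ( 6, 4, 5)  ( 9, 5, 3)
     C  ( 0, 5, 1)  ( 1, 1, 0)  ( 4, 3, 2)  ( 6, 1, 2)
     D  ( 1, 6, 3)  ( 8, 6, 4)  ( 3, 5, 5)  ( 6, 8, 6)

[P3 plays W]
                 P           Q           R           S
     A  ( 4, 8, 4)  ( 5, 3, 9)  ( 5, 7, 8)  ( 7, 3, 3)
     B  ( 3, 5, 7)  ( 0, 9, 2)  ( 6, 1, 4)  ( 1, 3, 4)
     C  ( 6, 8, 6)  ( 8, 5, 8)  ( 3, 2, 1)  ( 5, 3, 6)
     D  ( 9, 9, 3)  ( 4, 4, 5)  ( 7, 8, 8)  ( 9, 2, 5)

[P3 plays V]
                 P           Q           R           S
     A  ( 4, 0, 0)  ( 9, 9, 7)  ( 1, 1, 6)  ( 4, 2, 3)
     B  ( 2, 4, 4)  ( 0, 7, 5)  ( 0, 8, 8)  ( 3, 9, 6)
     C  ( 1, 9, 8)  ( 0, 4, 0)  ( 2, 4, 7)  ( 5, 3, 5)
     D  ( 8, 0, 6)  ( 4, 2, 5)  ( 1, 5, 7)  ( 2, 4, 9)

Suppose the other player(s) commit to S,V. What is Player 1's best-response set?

P1 best: {C}

u_1(A vs S,V) = 4
u_1(B vs S,V) = 3
u_1(C vs S,V) = 5
u_1(D vs S,V) = 2
max payoff 5 at {C}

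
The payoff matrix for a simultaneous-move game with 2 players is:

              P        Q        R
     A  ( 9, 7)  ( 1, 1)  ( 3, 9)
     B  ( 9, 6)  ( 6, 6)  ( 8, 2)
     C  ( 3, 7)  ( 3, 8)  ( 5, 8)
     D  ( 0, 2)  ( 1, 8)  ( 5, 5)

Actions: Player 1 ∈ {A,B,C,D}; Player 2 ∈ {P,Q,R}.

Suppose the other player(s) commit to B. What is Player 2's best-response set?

u_2(P vs B) = 6
u_2(Q vs B) = 6
u_2(R vs B) = 2
max payoff 6 at {P,Q}

argmax u_2 = {P,Q}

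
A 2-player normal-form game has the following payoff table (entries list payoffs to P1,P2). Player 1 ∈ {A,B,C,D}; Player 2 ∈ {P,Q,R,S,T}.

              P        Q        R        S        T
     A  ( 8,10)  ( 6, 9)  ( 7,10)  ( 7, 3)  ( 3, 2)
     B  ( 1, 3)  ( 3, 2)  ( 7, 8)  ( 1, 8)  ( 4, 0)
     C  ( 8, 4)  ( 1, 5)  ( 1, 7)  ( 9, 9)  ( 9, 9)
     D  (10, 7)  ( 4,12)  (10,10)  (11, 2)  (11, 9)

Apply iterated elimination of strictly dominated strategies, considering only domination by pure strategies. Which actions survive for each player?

P1 drop B (D beats it: P:10>1 Q:4>3 R:10>7 S:11>1 T:11>4)
P1 drop C (D beats it: P:10>8 Q:4>1 R:10>1 S:11>9 T:11>9)
P2 drop S (P beats it: A:10>3 D:7>2)
P2 drop T (Q beats it: A:9>2 D:12>9)
P1→{A,D} P2→{P,Q,R}

Survivors P1:{A,D} P2:{P,Q,R}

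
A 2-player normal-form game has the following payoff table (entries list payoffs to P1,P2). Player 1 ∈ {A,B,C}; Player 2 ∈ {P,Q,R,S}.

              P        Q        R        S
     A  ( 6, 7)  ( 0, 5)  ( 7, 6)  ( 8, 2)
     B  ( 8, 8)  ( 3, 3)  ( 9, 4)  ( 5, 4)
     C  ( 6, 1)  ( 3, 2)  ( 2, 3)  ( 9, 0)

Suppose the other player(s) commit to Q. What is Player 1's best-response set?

BR_1 = {B,C}

u_1(A vs Q) = 0
u_1(B vs Q) = 3
u_1(C vs Q) = 3
max payoff 3 at {B,C}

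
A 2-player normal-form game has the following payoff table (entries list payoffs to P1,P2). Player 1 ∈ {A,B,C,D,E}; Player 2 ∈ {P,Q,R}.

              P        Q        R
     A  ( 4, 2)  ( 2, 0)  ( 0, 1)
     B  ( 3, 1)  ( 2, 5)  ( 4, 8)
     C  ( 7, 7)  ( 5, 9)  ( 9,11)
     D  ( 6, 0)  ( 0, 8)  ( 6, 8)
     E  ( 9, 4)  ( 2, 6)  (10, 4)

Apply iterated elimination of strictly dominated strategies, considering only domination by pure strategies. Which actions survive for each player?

P1 drop A (C beats it: P:7>4 Q:5>2 R:9>0)
P1 drop B (C beats it: P:7>3 Q:5>2 R:9>4)
P1 drop D (C beats it: P:7>6 Q:5>0 R:9>6)
P2 drop P (Q beats it: C:9>7 E:6>4)
P1→{C,E} P2→{Q,R}

IESDS → P1:{C,E} P2:{Q,R}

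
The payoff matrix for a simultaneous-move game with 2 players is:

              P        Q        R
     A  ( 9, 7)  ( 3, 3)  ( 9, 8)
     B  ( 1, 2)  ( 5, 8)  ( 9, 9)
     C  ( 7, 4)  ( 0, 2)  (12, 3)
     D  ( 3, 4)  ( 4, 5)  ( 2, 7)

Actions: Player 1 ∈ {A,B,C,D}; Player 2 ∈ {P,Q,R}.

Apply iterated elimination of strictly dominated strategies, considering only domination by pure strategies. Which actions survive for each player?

Remaining: P1:{A,C} P2:{P,R}

P2 drop Q (R beats it: A:8>3 B:9>8 C:3>2 D:7>5)
P1 drop B (C beats it: P:7>1 R:12>9)
P1 drop D (A beats it: P:9>3 R:9>2)
P1→{A,C} P2→{P,R}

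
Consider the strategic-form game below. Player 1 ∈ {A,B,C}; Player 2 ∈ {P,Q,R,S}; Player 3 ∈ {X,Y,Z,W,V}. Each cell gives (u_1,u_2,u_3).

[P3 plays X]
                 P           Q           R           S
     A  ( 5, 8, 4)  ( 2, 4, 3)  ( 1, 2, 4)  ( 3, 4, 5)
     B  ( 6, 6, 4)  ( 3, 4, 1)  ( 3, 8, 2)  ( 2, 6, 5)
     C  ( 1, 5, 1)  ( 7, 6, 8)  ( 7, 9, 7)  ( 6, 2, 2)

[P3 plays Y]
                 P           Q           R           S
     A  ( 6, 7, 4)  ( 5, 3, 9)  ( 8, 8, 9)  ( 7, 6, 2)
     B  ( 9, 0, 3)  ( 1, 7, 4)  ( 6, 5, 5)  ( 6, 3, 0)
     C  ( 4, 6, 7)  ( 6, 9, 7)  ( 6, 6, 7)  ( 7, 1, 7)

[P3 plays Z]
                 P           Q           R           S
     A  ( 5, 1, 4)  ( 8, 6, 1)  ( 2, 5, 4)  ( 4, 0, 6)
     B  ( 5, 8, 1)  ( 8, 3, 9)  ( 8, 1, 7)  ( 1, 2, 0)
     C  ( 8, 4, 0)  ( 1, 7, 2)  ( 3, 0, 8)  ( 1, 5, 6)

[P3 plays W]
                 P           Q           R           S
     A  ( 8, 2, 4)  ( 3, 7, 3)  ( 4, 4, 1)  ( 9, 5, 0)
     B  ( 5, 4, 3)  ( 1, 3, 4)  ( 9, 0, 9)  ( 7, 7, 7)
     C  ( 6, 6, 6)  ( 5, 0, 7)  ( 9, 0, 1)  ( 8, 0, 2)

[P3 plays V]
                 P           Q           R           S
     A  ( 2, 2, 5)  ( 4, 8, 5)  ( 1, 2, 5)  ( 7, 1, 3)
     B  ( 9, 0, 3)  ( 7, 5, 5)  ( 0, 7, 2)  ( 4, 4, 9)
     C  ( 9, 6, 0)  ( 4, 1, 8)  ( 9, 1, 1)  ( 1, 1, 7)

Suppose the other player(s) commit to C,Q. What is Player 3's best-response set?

BR_3 = {X,V}

u_3(X vs C,Q) = 8
u_3(Y vs C,Q) = 7
u_3(Z vs C,Q) = 2
u_3(W vs C,Q) = 7
u_3(V vs C,Q) = 8
max payoff 8 at {X,V}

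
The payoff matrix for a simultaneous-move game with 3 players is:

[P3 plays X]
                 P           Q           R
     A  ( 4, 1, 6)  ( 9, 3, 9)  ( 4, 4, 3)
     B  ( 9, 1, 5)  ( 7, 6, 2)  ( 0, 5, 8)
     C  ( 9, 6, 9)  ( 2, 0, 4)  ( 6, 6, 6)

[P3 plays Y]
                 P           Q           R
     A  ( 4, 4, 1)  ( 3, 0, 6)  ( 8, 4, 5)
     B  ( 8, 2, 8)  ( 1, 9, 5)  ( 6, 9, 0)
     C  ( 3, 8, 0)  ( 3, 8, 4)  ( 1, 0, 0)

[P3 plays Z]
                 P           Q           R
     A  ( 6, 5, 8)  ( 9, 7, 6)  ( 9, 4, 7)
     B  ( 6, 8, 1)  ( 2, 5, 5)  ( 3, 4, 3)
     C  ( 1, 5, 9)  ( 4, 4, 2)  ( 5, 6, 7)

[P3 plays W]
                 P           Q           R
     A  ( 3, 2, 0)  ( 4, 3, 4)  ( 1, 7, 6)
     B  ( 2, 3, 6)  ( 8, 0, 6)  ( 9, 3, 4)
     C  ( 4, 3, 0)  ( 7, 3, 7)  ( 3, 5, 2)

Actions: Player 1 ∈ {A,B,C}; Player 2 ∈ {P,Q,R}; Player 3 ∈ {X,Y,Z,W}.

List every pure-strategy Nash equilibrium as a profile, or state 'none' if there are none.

PSNE = {(C,P,X)}

(A,P,X): not NE [P1→C gives 9>4; P2→R gives 4>1; P3→Z gives 8>6]
(A,P,Y): not NE [P1→B gives 8>4; P3→Z gives 8>1]
(A,P,Z): not NE [P2→Q gives 7>5]
(A,P,W): not NE [P1→C gives 4>3; P2→R gives 7>2; P3→Z gives 8>0]
(A,Q,X): not NE [P2→R gives 4>3]
(A,Q,Y): not NE [P2→R gives 4>0; P3→X gives 9>6]
(A,Q,Z): not NE [P3→X gives 9>6]
(A,Q,W): not NE [P1→B gives 8>4; P2→R gives 7>3; P3→X gives 9>4]
(A,R,X): not NE [P1→C gives 6>4; P3→Z gives 7>3]
(A,R,Y): not NE [P3→Z gives 7>5]
(A,R,Z): not NE [P2→Q gives 7>4]
(A,R,W): not NE [P1→B gives 9>1; P3→Z gives 7>6]
(B,P,X): not NE [P2→Q gives 6>1; P3→Y gives 8>5]
(B,P,Y): not NE [P2→R gives 9>2]
(B,P,Z): not NE [P3→Y gives 8>1]
(B,P,W): not NE [P1→C gives 4>2; P3→Y gives 8>6]
(B,Q,X): not NE [P1→A gives 9>7; P3→W gives 6>2]
(B,Q,Y): not NE [P1→C gives 3>1; P3→W gives 6>5]
(B,Q,Z): not NE [P1→A gives 9>2; P2→P gives 8>5; P3→W gives 6>5]
(B,Q,W): not NE [P2→R gives 3>0]
(B,R,X): not NE [P1→C gives 6>0; P2→Q gives 6>5]
(B,R,Y): not NE [P1→A gives 8>6; P3→X gives 8>0]
(B,R,Z): not NE [P1→A gives 9>3; P2→P gives 8>4; P3→X gives 8>3]
(B,R,W): not NE [P3→X gives 8>4]
(C,P,X): NE
(C,P,Y): not NE [P1→B gives 8>3; P3→Z gives 9>0]
(C,P,Z): not NE [P1→B gives 6>1; P2→R gives 6>5]
(C,P,W): not NE [P2→R gives 5>3; P3→Z gives 9>0]
(C,Q,X): not NE [P1→A gives 9>2; P2→R gives 6>0; P3→W gives 7>4]
(C,Q,Y): not NE [P3→W gives 7>4]
(C,Q,Z): not NE [P1→A gives 9>4; P2→R gives 6>4; P3→W gives 7>2]
(C,Q,W): not NE [P1→B gives 8>7; P2→R gives 5>3]
(C,R,X): not NE [P3→Z gives 7>6]
(C,R,Y): not NE [P1→A gives 8>1; P2→Q gives 8>0; P3→Z gives 7>0]
(C,R,Z): not NE [P1→A gives 9>5]
(C,R,W): not NE [P1→B gives 9>3; P3→Z gives 7>2]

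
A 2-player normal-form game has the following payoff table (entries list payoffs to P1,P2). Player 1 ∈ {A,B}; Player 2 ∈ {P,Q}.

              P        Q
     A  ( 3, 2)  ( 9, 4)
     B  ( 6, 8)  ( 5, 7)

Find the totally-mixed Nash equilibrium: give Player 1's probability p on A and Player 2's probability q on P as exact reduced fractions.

P1 indiff ⇒ q·3+(1-q)·9 = q·6+(1-q)·5 ⇒ q(-3) = (1-q)(-4) ⇒ q = 4/7
P2 indiff ⇒ p·2+(1-p)·8 = p·4+(1-p)·7 ⇒ p(-2) = (1-p)(-1) ⇒ p = 1/3

p=1/3, q=4/7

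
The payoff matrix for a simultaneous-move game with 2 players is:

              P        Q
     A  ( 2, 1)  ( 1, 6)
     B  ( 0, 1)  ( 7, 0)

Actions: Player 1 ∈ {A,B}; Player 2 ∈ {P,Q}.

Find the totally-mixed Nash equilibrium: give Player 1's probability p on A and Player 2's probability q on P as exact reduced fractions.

(p,q) = (1/6, 3/4)

P1 indiff ⇒ q·2+(1-q)·1 = q·0+(1-q)·7 ⇒ q(2) = (1-q)(6) ⇒ q = 3/4
P2 indiff ⇒ p·1+(1-p)·1 = p·6+(1-p)·0 ⇒ p(-5) = (1-p)(-1) ⇒ p = 1/6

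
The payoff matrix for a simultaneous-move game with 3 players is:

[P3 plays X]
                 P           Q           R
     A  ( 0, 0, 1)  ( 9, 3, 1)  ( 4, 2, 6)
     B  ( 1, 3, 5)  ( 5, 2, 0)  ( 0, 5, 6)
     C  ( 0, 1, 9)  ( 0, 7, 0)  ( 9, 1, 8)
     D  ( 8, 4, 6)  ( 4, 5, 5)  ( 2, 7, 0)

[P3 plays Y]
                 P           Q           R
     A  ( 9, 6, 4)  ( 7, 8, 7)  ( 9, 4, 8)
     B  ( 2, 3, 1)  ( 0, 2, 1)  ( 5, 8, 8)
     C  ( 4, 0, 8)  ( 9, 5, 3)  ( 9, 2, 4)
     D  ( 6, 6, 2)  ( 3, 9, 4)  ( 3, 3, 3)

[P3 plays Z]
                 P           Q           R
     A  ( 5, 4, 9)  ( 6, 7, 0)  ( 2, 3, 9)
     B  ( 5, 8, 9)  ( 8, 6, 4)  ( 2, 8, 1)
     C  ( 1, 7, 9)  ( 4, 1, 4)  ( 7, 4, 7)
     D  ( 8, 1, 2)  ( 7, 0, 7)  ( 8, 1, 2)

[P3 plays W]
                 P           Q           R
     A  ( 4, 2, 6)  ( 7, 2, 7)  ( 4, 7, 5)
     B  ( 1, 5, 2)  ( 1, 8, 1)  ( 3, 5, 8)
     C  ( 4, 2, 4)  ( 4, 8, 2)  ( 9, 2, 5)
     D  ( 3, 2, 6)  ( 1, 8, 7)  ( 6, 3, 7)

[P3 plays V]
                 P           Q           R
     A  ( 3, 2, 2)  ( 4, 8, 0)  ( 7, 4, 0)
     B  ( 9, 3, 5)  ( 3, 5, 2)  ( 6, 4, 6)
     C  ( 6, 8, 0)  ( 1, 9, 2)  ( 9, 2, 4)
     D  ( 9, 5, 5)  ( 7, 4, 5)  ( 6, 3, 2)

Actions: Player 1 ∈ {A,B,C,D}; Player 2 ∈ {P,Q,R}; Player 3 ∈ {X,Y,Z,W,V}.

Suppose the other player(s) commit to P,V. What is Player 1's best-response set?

P1 best: {B,D}

u_1(A vs P,V) = 3
u_1(B vs P,V) = 9
u_1(C vs P,V) = 6
u_1(D vs P,V) = 9
max payoff 9 at {B,D}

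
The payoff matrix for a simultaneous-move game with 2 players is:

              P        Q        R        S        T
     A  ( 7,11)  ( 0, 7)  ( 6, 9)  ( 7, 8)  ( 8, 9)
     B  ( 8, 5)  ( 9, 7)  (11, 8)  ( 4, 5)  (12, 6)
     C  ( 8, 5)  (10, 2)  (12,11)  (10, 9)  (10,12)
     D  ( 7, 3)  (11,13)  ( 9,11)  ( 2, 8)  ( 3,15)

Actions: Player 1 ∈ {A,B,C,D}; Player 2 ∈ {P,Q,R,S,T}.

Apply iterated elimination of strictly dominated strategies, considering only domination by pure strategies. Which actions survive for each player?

IESDS → P1:{B,C,D} P2:{Q,R,T}

P1 drop A (C beats it: P:8>7 Q:10>0 R:12>6 S:10>7 T:10>8)
P2 drop P (R beats it: B:8>5 C:11>5 D:11>3)
P2 drop S (R beats it: B:8>5 C:11>9 D:11>8)
P1→{B,C,D} P2→{Q,R,T}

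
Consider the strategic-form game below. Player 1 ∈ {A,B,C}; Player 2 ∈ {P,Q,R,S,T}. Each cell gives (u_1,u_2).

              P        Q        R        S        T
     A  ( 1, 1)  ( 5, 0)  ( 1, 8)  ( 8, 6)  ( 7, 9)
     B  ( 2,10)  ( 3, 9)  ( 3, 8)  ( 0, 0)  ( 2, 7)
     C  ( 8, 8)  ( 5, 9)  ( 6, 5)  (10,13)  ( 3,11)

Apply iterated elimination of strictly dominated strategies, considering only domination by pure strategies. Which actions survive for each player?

Survivors P1:{A,C} P2:{S,T}

P1 drop B (C beats it: P:8>2 Q:5>3 R:6>3 S:10>0 T:3>2)
P2 drop P (S beats it: A:6>1 C:13>8)
P2 drop Q (S beats it: A:6>0 C:13>9)
P2 drop R (T beats it: A:9>8 C:11>5)
P1→{A,C} P2→{S,T}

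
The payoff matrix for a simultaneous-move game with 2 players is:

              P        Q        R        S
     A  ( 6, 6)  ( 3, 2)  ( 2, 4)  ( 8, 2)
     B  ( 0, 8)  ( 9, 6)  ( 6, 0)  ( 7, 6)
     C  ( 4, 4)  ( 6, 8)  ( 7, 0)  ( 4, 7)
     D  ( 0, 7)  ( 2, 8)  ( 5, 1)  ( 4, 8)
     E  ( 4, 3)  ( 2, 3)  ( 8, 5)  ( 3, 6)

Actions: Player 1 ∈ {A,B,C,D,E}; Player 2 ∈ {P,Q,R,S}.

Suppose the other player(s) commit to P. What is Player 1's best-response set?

u_1(A vs P) = 6
u_1(B vs P) = 0
u_1(C vs P) = 4
u_1(D vs P) = 0
u_1(E vs P) = 4
max payoff 6 at {A}

BR_1 = {A}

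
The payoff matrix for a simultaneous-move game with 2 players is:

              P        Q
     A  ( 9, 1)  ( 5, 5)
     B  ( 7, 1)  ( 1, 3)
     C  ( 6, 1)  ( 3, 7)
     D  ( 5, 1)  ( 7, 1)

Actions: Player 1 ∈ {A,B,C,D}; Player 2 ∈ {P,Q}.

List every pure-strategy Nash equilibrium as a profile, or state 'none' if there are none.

(A,P): not NE [P2→Q gives 5>1]
(A,Q): not NE [P1→D gives 7>5]
(B,P): not NE [P1→A gives 9>7; P2→Q gives 3>1]
(B,Q): not NE [P1→D gives 7>1]
(C,P): not NE [P1→A gives 9>6; P2→Q gives 7>1]
(C,Q): not NE [P1→D gives 7>3]
(D,P): not NE [P1→A gives 9>5]
(D,Q): NE

NE set: (D,Q)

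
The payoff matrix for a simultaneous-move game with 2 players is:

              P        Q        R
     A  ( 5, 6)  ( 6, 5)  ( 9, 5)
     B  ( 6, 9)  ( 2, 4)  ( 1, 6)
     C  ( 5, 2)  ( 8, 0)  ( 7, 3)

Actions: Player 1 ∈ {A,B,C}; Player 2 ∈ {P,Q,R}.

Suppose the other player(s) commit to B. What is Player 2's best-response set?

BR_2 = {P}

u_2(P vs B) = 9
u_2(Q vs B) = 4
u_2(R vs B) = 6
max payoff 9 at {P}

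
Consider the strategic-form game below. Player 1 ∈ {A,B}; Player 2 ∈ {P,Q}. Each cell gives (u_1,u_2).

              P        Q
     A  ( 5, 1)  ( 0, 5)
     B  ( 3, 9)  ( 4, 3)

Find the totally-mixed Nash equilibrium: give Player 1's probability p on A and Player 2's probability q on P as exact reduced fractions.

P1 indiff ⇒ q·5+(1-q)·0 = q·3+(1-q)·4 ⇒ q(2) = (1-q)(4) ⇒ q = 2/3
P2 indiff ⇒ p·1+(1-p)·9 = p·5+(1-p)·3 ⇒ p(-4) = (1-p)(-6) ⇒ p = 3/5

P1 mixes 3/5 on A; P2 mixes 2/3 on P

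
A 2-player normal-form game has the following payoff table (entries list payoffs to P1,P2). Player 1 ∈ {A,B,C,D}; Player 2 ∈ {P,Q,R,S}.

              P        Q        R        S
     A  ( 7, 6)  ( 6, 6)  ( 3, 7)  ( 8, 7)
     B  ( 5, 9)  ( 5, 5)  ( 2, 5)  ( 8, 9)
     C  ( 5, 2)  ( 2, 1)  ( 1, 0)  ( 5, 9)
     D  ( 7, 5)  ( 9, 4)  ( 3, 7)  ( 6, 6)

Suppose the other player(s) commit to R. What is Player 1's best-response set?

P1 best: {A,D}

u_1(A vs R) = 3
u_1(B vs R) = 2
u_1(C vs R) = 1
u_1(D vs R) = 3
max payoff 3 at {A,D}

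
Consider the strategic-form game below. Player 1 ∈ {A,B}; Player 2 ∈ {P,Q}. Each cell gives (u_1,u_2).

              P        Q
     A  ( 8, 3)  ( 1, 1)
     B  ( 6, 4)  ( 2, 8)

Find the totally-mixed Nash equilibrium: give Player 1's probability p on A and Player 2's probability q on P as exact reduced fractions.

P1 indiff ⇒ q·8+(1-q)·1 = q·6+(1-q)·2 ⇒ q(2) = (1-q)(1) ⇒ q = 1/3
P2 indiff ⇒ p·3+(1-p)·4 = p·1+(1-p)·8 ⇒ p(2) = (1-p)(4) ⇒ p = 2/3

(p,q) = (2/3, 1/3)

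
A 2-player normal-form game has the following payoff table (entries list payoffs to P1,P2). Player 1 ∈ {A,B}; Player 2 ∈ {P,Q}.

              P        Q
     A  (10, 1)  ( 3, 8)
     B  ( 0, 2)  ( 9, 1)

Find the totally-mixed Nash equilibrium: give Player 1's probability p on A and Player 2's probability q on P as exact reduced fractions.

(p,q) = (1/8, 3/8)

P1 indiff ⇒ q·10+(1-q)·3 = q·0+(1-q)·9 ⇒ q(10) = (1-q)(6) ⇒ q = 3/8
P2 indiff ⇒ p·1+(1-p)·2 = p·8+(1-p)·1 ⇒ p(-7) = (1-p)(-1) ⇒ p = 1/8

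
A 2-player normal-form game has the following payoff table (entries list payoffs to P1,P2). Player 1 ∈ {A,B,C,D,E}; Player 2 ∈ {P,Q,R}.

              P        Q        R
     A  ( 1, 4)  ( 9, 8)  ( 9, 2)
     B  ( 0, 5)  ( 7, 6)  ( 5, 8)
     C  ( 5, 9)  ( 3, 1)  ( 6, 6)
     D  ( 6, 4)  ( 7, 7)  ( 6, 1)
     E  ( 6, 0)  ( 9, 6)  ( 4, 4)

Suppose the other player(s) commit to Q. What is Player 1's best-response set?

u_1(A vs Q) = 9
u_1(B vs Q) = 7
u_1(C vs Q) = 3
u_1(D vs Q) = 7
u_1(E vs Q) = 9
max payoff 9 at {A,E}

P1 best: {A,E}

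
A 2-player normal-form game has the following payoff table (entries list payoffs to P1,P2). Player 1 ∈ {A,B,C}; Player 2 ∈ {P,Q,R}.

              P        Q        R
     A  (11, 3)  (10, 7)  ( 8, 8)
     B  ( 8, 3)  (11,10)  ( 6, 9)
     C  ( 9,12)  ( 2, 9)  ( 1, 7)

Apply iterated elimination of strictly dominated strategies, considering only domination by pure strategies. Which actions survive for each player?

P1 drop C (A beats it: P:11>9 Q:10>2 R:8>1)
P2 drop P (Q beats it: A:7>3 B:10>3)
P1→{A,B} P2→{Q,R}

Survivors P1:{A,B} P2:{Q,R}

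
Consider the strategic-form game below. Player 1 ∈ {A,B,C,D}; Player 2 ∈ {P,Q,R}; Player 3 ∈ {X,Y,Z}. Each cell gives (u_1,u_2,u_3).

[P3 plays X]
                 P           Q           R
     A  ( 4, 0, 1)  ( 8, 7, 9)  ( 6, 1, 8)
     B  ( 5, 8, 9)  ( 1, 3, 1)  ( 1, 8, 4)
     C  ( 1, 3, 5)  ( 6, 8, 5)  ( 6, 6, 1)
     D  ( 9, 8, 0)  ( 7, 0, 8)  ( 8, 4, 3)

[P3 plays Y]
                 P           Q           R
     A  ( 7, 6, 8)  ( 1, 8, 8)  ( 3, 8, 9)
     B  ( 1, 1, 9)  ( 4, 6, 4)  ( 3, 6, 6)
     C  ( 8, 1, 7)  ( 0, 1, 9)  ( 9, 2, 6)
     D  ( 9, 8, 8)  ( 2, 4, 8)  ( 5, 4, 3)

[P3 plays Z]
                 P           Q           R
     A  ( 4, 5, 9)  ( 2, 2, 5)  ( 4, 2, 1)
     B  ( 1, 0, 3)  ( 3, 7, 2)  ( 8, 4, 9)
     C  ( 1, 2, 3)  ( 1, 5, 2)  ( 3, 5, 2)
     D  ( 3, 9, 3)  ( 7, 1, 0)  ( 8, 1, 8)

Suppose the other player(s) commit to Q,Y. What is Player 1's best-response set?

P1 best: {B}

u_1(A vs Q,Y) = 1
u_1(B vs Q,Y) = 4
u_1(C vs Q,Y) = 0
u_1(D vs Q,Y) = 2
max payoff 4 at {B}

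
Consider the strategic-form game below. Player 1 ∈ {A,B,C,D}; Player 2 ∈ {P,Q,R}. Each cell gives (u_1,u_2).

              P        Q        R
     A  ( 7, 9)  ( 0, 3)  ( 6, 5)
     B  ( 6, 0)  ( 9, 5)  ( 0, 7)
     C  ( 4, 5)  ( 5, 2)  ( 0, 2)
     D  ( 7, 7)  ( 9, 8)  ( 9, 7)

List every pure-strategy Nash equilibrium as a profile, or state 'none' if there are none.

PSNE = {(A,P), (D,Q)}

(A,P): NE
(A,Q): not NE [P1→D gives 9>0; P2→P gives 9>3]
(A,R): not NE [P1→D gives 9>6; P2→P gives 9>5]
(B,P): not NE [P1→D gives 7>6; P2→R gives 7>0]
(B,Q): not NE [P2→R gives 7>5]
(B,R): not NE [P1→D gives 9>0]
(C,P): not NE [P1→D gives 7>4]
(C,Q): not NE [P1→D gives 9>5; P2→P gives 5>2]
(C,R): not NE [P1→D gives 9>0; P2→P gives 5>2]
(D,P): not NE [P2→Q gives 8>7]
(D,Q): NE
(D,R): not NE [P2→Q gives 8>7]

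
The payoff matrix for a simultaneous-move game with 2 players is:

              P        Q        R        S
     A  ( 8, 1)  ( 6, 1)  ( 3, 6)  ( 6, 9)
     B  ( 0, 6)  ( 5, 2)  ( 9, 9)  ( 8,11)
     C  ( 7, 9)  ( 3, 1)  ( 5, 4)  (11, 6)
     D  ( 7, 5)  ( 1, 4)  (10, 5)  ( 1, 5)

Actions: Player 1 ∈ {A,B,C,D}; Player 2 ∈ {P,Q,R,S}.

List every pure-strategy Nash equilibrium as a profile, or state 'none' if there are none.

NE set: (D,R)

(A,P): not NE [P2→S gives 9>1]
(A,Q): not NE [P2→S gives 9>1]
(A,R): not NE [P1→D gives 10>3; P2→S gives 9>6]
(A,S): not NE [P1→C gives 11>6]
(B,P): not NE [P1→A gives 8>0; P2→S gives 11>6]
(B,Q): not NE [P1→A gives 6>5; P2→S gives 11>2]
(B,R): not NE [P1→D gives 10>9; P2→S gives 11>9]
(B,S): not NE [P1→C gives 11>8]
(C,P): not NE [P1→A gives 8>7]
(C,Q): not NE [P1→A gives 6>3; P2→P gives 9>1]
(C,R): not NE [P1→D gives 10>5; P2→P gives 9>4]
(C,S): not NE [P2→P gives 9>6]
(D,P): not NE [P1→A gives 8>7]
(D,Q): not NE [P1→A gives 6>1; P2→S gives 5>4]
(D,R): NE
(D,S): not NE [P1→C gives 11>1]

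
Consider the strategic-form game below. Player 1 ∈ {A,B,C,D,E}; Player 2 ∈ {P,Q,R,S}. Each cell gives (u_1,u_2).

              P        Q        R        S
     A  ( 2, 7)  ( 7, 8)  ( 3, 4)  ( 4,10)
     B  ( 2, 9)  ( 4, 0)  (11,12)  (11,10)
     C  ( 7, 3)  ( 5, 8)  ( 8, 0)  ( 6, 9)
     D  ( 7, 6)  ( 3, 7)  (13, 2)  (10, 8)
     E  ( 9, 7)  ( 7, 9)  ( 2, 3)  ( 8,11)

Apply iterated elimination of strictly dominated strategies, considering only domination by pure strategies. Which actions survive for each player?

Survivors P1:{B,D} P2:{R,S}

P2 drop P (S beats it: A:10>7 B:10>9 C:9>3 D:8>6 E:11>7)
P2 drop Q (S beats it: A:10>8 B:10>0 C:9>8 D:8>7 E:11>9)
P1 drop A (B beats it: R:11>3 S:11>4)
P1 drop C (B beats it: R:11>8 S:11>6)
P1 drop E (B beats it: R:11>2 S:11>8)
P1→{B,D} P2→{R,S}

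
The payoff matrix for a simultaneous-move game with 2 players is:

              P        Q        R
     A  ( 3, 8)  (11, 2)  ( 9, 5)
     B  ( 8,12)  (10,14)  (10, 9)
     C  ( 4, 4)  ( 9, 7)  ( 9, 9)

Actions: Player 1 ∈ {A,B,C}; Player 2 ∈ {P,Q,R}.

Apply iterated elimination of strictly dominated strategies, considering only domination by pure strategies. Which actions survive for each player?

P1 drop C (B beats it: P:8>4 Q:10>9 R:10>9)
P2 drop R (P beats it: A:8>5 B:12>9)
P1→{A,B} P2→{P,Q}

Remaining: P1:{A,B} P2:{P,Q}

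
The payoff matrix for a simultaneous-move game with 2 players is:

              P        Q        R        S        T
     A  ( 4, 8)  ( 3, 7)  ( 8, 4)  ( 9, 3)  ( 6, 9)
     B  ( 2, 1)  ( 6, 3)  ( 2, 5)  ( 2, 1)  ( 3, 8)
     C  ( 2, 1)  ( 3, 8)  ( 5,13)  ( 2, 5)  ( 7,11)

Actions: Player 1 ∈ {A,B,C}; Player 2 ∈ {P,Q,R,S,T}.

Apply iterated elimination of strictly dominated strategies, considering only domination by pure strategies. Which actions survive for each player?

IESDS → P1:{A,C} P2:{R,T}

P2 drop P (T beats it: A:9>8 B:8>1 C:11>1)
P2 drop Q (T beats it: A:9>7 B:8>3 C:11>8)
P1 drop B (A beats it: R:8>2 S:9>2 T:6>3)
P2 drop S (R beats it: A:4>3 C:13>5)
P1→{A,C} P2→{R,T}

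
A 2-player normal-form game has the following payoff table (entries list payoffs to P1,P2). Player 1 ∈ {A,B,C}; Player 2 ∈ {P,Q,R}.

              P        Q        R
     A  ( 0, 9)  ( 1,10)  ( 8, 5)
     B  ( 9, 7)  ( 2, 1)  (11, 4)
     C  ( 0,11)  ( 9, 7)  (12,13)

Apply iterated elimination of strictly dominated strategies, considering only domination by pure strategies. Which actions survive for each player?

Remaining: P1:{B,C} P2:{P,R}

P1 drop A (B beats it: P:9>0 Q:2>1 R:11>8)
P2 drop Q (P beats it: B:7>1 C:11>7)
P1→{B,C} P2→{P,R}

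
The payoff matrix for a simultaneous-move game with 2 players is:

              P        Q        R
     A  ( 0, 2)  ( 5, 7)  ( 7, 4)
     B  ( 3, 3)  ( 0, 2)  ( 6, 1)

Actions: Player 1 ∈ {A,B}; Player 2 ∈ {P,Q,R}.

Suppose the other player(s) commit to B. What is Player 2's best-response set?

P2 best: {P}

u_2(P vs B) = 3
u_2(Q vs B) = 2
u_2(R vs B) = 1
max payoff 3 at {P}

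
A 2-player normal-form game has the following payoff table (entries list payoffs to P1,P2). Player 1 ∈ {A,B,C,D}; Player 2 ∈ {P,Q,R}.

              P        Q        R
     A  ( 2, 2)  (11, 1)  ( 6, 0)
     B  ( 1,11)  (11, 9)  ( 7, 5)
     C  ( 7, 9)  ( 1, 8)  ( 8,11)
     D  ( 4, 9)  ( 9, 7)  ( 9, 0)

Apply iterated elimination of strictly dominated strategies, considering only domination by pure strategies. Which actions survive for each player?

P2 drop Q (P beats it: A:2>1 B:11>9 C:9>8 D:9>7)
P1 drop A (C beats it: P:7>2 R:8>6)
P1 drop B (C beats it: P:7>1 R:8>7)
P1→{C,D} P2→{P,R}

IESDS → P1:{C,D} P2:{P,R}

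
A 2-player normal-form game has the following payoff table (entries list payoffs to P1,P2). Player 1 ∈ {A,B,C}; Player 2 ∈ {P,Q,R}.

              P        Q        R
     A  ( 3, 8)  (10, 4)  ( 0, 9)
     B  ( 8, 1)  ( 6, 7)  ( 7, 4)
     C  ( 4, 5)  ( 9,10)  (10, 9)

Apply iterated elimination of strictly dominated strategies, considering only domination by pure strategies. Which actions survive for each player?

P2 drop P (R beats it: A:9>8 B:4>1 C:9>5)
P1 drop B (C beats it: Q:9>6 R:10>7)
P1→{A,C} P2→{Q,R}

IESDS → P1:{A,C} P2:{Q,R}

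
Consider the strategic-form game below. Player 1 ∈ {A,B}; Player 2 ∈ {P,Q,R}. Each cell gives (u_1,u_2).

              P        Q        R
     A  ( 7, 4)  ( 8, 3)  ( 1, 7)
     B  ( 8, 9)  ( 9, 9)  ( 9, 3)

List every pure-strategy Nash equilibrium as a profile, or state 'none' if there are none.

Nash profiles: (B,P), (B,Q)

(A,P): not NE [P1→B gives 8>7; P2→R gives 7>4]
(A,Q): not NE [P1→B gives 9>8; P2→R gives 7>3]
(A,R): not NE [P1→B gives 9>1]
(B,P): NE
(B,Q): NE
(B,R): not NE [P2→Q gives 9>3]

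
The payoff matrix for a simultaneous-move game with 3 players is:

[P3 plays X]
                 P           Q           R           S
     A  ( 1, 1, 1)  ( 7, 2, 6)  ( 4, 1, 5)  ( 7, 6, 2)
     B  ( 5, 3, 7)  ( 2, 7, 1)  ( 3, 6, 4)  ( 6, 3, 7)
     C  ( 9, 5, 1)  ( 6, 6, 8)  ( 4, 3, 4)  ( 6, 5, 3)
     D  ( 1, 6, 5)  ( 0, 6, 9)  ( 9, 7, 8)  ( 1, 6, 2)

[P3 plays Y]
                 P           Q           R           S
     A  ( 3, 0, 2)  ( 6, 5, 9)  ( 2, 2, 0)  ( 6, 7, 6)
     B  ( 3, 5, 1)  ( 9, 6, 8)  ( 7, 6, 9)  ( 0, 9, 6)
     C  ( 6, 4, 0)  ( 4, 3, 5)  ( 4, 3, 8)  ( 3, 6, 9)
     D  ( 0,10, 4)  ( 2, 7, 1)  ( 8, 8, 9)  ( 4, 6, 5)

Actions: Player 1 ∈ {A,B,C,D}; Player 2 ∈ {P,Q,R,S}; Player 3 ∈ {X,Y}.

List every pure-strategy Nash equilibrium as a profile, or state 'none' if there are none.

NE set: (A,S,Y)

(A,P,X): not NE [P1→C gives 9>1; P2→S gives 6>1; P3→Y gives 2>1]
(A,P,Y): not NE [P1→C gives 6>3; P2→S gives 7>0]
(A,Q,X): not NE [P2→S gives 6>2; P3→Y gives 9>6]
(A,Q,Y): not NE [P1→B gives 9>6; P2→S gives 7>5]
(A,R,X): not NE [P1→D gives 9>4; P2→S gives 6>1]
(A,R,Y): not NE [P1→D gives 8>2; P2→S gives 7>2; P3→X gives 5>0]
(A,S,X): not NE [P3→Y gives 6>2]
(A,S,Y): NE
(B,P,X): not NE [P1→C gives 9>5; P2→Q gives 7>3]
(B,P,Y): not NE [P1→C gives 6>3; P2→S gives 9>5; P3→X gives 7>1]
(B,Q,X): not NE [P1→A gives 7>2; P3→Y gives 8>1]
(B,Q,Y): not NE [P2→S gives 9>6]
(B,R,X): not NE [P1→D gives 9>3; P2→Q gives 7>6; P3→Y gives 9>4]
(B,R,Y): not NE [P1→D gives 8>7; P2→S gives 9>6]
(B,S,X): not NE [P1→A gives 7>6; P2→Q gives 7>3]
(B,S,Y): not NE [P1→A gives 6>0; P3→X gives 7>6]
(C,P,X): not NE [P2→Q gives 6>5]
(C,P,Y): not NE [P2→S gives 6>4; P3→X gives 1>0]
(C,Q,X): not NE [P1→A gives 7>6]
(C,Q,Y): not NE [P1→B gives 9>4; P2→S gives 6>3; P3→X gives 8>5]
(C,R,X): not NE [P1→D gives 9>4; P2→Q gives 6>3; P3→Y gives 8>4]
(C,R,Y): not NE [P1→D gives 8>4; P2→S gives 6>3]
(C,S,X): not NE [P1→A gives 7>6; P2→Q gives 6>5; P3→Y gives 9>3]
(C,S,Y): not NE [P1→A gives 6>3]
(D,P,X): not NE [P1→C gives 9>1; P2→R gives 7>6]
(D,P,Y): not NE [P1→C gives 6>0; P3→X gives 5>4]
(D,Q,X): not NE [P1→A gives 7>0; P2→R gives 7>6]
(D,Q,Y): not NE [P1→B gives 9>2; P2→P gives 10>7; P3→X gives 9>1]
(D,R,X): not NE [P3→Y gives 9>8]
(D,R,Y): not NE [P2→P gives 10>8]
(D,S,X): not NE [P1→A gives 7>1; P2→R gives 7>6; P3→Y gives 5>2]
(D,S,Y): not NE [P1→A gives 6>4; P2→P gives 10>6]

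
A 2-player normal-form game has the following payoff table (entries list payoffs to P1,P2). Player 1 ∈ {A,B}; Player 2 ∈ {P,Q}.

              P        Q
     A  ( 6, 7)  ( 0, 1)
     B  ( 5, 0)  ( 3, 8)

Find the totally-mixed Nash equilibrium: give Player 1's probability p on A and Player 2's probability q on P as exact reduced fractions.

P1 mixes 4/7 on A; P2 mixes 3/4 on P

P1 indiff ⇒ q·6+(1-q)·0 = q·5+(1-q)·3 ⇒ q(1) = (1-q)(3) ⇒ q = 3/4
P2 indiff ⇒ p·7+(1-p)·0 = p·1+(1-p)·8 ⇒ p(6) = (1-p)(8) ⇒ p = 4/7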